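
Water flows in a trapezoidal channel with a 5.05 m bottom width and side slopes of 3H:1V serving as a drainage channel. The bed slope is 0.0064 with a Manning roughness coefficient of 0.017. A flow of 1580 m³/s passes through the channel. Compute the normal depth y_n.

Manning's equation rearranged: A R^(2/3) = nQ / (1·√S) = 0.017 × 1580 / (√0.0064) = 335.8.
At y = 6.83 m: A R^(2/3) = 410.9 — too large.
At y = 5.21 m: A R^(2/3) = 215.8 — too small.
At y = 6.28 m: A R^(2/3) = 336 — matches.

y_n = 6.28 m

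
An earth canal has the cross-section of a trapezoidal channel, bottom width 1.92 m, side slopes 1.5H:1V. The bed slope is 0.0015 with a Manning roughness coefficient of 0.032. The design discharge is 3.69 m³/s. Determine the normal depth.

y_n = 1.11 m

Manning's equation rearranged: A R^(2/3) = nQ / (1·√S) = 0.032 × 3.69 / (√0.0015) = 3.049.
At y = 1.31 m: A R^(2/3) = 4.261 — over.
At y = 0.756 m: A R^(2/3) = 1.449 — short.
At y = 1.11 m: A R^(2/3) = 3.053 — close enough.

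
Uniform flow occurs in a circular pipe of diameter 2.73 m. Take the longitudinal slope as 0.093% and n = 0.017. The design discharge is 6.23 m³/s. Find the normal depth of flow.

Manning's equation rearranged: A R^(2/3) = nQ / (1·√S) = 0.017 × 6.23 / (√0.00093) = 3.473.
Try y = 2.25 m: A R^(2/3) = 4.56 — too large.
Try y = 1.79 m: A R^(2/3) = 3.475 — close enough.

y_n = 1.79 m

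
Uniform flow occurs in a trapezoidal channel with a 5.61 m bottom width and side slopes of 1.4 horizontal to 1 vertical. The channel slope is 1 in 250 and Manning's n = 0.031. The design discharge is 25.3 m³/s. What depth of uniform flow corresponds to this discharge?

Manning's equation rearranged: A R^(2/3) = nQ / (1·√S) = 0.031 × 25.3 / (√0.004) = 12.4.
Trying y = 1.69 m: A R^(2/3) = 15.05 — too large.
Trying y = 1.2 m: A R^(2/3) = 8.144 — too small.
Trying y = 1.52 m: A R^(2/3) = 12.42 — matches.

y_n = 1.52 m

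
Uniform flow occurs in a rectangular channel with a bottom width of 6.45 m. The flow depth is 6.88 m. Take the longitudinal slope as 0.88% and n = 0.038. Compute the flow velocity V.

V = 4.17 m/s

Flow area A = b·y = 6.45 × 6.88 = 44.38 m². Wetted perimeter P = b + 2y = 6.45 + 2×6.88 = 20.21 m.
Hydraulic radius R = A/P = 44.38/20.21 = 2.196 m.
From Manning's equation, V = (1/n) R^(2/3) S^(1/2) = (1/0.038) × 2.196^(2/3) × 0.0088^(1/2) = 4.17 m/s.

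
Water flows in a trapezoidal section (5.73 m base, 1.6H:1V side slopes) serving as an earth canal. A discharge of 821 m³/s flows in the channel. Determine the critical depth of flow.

y_c = 7.25 m

At critical depth, Q² T / (g A³) = 1, i.e. A³/T = Q²/g = 821²/9.81 = 68710.
Try y = 8.14 m: A³/T = 112000 — too large.
Try y = 5.15 m: A³/T = 16770 — too small.
Try y = 7.25 m: A³/T = 68560 — matches.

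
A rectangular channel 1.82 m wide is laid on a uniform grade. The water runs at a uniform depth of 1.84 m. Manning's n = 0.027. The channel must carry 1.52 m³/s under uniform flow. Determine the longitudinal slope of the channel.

Flow area A = b·y = 1.82 × 1.84 = 3.349 m². Wetted perimeter P = b + 2y = 1.82 + 2×1.84 = 5.5 m.
Hydraulic radius R = A/P = 3.349/5.5 = 0.6089 m.
From Manning's equation, S = [nQ / (1 A R^(2/3))]² = [0.027 × 1.52 / (1 × 3.349 × 0.6089^(2/3))]² = 0.000291.

S = 0.000291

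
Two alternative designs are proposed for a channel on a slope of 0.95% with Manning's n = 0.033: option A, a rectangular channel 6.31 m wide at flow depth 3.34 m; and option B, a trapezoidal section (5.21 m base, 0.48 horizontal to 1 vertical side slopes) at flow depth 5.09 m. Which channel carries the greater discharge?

Channel A: Flow area A = b·y = 6.31 × 3.34 = 21.08 m². Wetted perimeter P = b + 2y = 6.31 + 2×3.34 = 12.99 m. Hydraulic radius R = A/P = 21.08/12.99 = 1.622 m. Q_A = (1/0.033)·21.08·1.622^(2/3)·√0.0095 = 85.95 m³/s.
Channel B: With bottom width b = 5.21 m and side slope z = 0.48: A = (b + zy)y = (5.21 + 0.48×5.09)×5.09 = 38.95 m²; P = b + 2y√(1+z²) = 5.21 + 2×5.09×1.109 = 16.5 m. Hydraulic radius R = A/P = 38.95/16.5 = 2.361 m. Q_B = (1/0.033)·38.95·2.361^(2/3)·√0.0095 = 204 m³/s.
Q_A = 85.95 m³/s vs Q_B = 204 m³/s, so channel B carries more.

channel B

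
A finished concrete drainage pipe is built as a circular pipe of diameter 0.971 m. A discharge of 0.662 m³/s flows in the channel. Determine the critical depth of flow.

y_c = 0.466 m

At critical depth, Q² T / (g A³) = 1, i.e. A³/T = Q²/g = 0.662²/9.81 = 0.04467.
Try y = 0.346 m: A³/T = 0.01426 — too small.
Try y = 0.525 m: A³/T = 0.07047 — too large.
Try y = 0.466 m: A³/T = 0.04469 — matches.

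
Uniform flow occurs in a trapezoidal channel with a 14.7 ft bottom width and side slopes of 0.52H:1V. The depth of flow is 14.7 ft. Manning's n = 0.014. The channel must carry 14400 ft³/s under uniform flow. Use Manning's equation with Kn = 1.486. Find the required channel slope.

S = 0.0131

With bottom width b = 14.7 ft and side slope z = 0.52: A = (b + zy)y = (14.7 + 0.52×14.7)×14.7 = 328.5 ft²; P = b + 2y√(1+z²) = 14.7 + 2×14.7×1.127 = 47.84 ft.
Hydraulic radius R = A/P = 328.5/47.84 = 6.866 ft.
From Manning's equation, S = [nQ / (1.486 A R^(2/3))]² = [0.014 × 14400 / (1.486 × 328.5 × 6.866^(2/3))]² = 0.0131.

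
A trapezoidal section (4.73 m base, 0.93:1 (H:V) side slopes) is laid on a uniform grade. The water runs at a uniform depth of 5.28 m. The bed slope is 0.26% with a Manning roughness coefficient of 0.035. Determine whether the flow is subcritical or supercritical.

subcritical

With bottom width b = 4.73 m and side slope z = 0.93: A = (b + zy)y = (4.73 + 0.93×5.28)×5.28 = 50.9 m²; P = b + 2y√(1+z²) = 4.73 + 2×5.28×1.366 = 19.15 m.
Hydraulic radius R = A/P = 50.9/19.15 = 2.658 m.
V = (1/n) R^(2/3) √S = (1/0.035) × 2.658^(2/3) × √0.0026 = 2.795 m/s. Hydraulic depth D_h = A/T = 50.9/14.55 = 3.498 m.
Froude number Fr = V/√(g·D_h) = 2.795/√(9.81×3.498) = 0.477, which is less than 1, so the flow is subcritical.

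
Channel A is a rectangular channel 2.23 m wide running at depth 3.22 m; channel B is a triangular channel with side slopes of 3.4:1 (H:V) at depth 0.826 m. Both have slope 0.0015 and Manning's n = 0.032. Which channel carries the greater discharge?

channel A

Channel A: Flow area A = b·y = 2.23 × 3.22 = 7.181 m². Wetted perimeter P = b + 2y = 2.23 + 2×3.22 = 8.67 m. Hydraulic radius R = A/P = 7.181/8.67 = 0.8282 m. Q_A = (1/0.032)·7.181·0.8282^(2/3)·√0.0015 = 7.665 m³/s.
Channel B: For a triangular section with side slope z = 3.4: A = zy² = 3.4×0.826² = 2.32 m²; P = 2y√(1+z²) = 2×0.826×3.544 = 5.855 m. Hydraulic radius R = A/P = 2.32/5.855 = 0.3962 m. Q_B = (1/0.032)·2.32·0.3962^(2/3)·√0.0015 = 1.515 m³/s.
Q_A = 7.665 m³/s vs Q_B = 1.515 m³/s, so channel A carries more.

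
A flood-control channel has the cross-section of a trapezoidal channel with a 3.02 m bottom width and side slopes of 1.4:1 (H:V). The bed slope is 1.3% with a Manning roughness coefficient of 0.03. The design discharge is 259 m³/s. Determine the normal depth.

y_n = 4.38 m

Manning's equation rearranged: A R^(2/3) = nQ / (1·√S) = 0.03 × 259 / (√0.013) = 68.15.
Try y = 3.25 m: A R^(2/3) = 35.49 — short.
Try y = 5.41 m: A R^(2/3) = 109.7 — over.
Try y = 4.38 m: A R^(2/3) = 68.13 — ≈ 68.15.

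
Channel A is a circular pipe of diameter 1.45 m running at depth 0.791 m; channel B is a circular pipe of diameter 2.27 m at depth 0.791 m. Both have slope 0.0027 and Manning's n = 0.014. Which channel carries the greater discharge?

channel B

Channel A: For a circular section of diameter D = 1.45 m at depth y = 0.791 m, the central angle is θ = 2 arccos(1 − 2y/D) = 3.324 rad. Then A = (D²/8)(θ − sin θ) = 0.9212 m² and P = Dθ/2 = 2.41 m. Hydraulic radius R = A/P = 0.9212/2.41 = 0.3823 m. Q_A = (1/0.014)·0.9212·0.3823^(2/3)·√0.0027 = 1.801 m³/s.
Channel B: For a circular section of diameter D = 2.27 m at depth y = 0.791 m, the central angle is θ = 2 arccos(1 − 2y/D) = 2.526 rad. Then A = (D²/8)(θ − sin θ) = 1.255 m² and P = Dθ/2 = 2.867 m. Hydraulic radius R = A/P = 1.255/2.867 = 0.4377 m. Q_B = (1/0.014)·1.255·0.4377^(2/3)·√0.0027 = 2.685 m³/s.
Q_A = 1.801 m³/s vs Q_B = 2.685 m³/s, so channel B carries more.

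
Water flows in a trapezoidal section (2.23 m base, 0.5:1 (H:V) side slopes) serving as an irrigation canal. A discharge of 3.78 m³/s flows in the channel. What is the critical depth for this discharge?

At critical depth, Q² T / (g A³) = 1, i.e. A³/T = Q²/g = 3.78²/9.81 = 1.457.
Try y = 0.45 m: A³/T = 0.5031 — too small.
Try y = 0.772 m: A³/T = 2.744 — too large.
Try y = 0.632 m: A³/T = 1.456 — ≈ 1.457.

y_c = 0.632 m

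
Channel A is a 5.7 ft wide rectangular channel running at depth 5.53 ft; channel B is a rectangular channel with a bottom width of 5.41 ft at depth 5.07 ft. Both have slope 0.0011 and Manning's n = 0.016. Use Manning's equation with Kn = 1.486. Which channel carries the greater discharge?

channel A

Channel A: Flow area A = b·y = 5.7 × 5.53 = 31.52 ft². Wetted perimeter P = b + 2y = 5.7 + 2×5.53 = 16.76 ft. Hydraulic radius R = A/P = 31.52/16.76 = 1.881 ft. Q_A = (1.486/0.016)·31.52·1.881^(2/3)·√0.0011 = 147.9 ft³/s.
Channel B: Flow area A = b·y = 5.41 × 5.07 = 27.43 ft². Wetted perimeter P = b + 2y = 5.41 + 2×5.07 = 15.55 ft. Hydraulic radius R = A/P = 27.43/15.55 = 1.764 ft. Q_B = (1.486/0.016)·27.43·1.764^(2/3)·√0.0011 = 123.3 ft³/s.
Q_A = 147.9 ft³/s vs Q_B = 123.3 ft³/s, so channel A carries more.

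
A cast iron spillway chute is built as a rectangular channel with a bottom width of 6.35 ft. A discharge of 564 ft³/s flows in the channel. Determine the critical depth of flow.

y_c = 6.26 ft

For a rectangular channel, critical depth y_c = (q²/g)^(1/3) where q = Q/b = 564/6.35 = 88.82 ft²/s.
So y_c = (88.82²/32.2)^(1/3) = 6.26 ft.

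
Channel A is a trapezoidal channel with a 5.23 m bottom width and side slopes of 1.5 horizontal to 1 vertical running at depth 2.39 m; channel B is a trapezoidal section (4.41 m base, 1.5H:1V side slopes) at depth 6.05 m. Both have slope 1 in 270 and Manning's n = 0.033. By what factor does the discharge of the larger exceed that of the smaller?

6.24

Channel A: With bottom width b = 5.23 m and side slope z = 1.5: A = (b + zy)y = (5.23 + 1.5×2.39)×2.39 = 21.07 m²; P = b + 2y√(1+z²) = 5.23 + 2×2.39×1.803 = 13.85 m. Hydraulic radius R = A/P = 21.07/13.85 = 1.521 m. Q_A = (1/0.033)·21.07·1.521^(2/3)·√0.003704 = 51.4 m³/s.
Channel B: With bottom width b = 4.41 m and side slope z = 1.5: A = (b + zy)y = (4.41 + 1.5×6.05)×6.05 = 81.58 m²; P = b + 2y√(1+z²) = 4.41 + 2×6.05×1.803 = 26.22 m. Hydraulic radius R = A/P = 81.58/26.22 = 3.111 m. Q_B = (1/0.033)·81.58·3.111^(2/3)·√0.003704 = 320.6 m³/s.
The larger discharge is 320.6 m³/s and the smaller is 51.4 m³/s; the ratio is 6.24.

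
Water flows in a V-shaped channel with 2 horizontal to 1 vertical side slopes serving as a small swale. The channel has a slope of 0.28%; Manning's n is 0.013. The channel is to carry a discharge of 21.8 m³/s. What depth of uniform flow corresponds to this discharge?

y_n = 1.77 m

Manning's equation rearranged: A R^(2/3) = nQ / (1·√S) = 0.013 × 21.8 / (√0.0028) = 5.356.
At y = 2.22 m: A R^(2/3) = 9.81 — high.
At y = 1.77 m: A R^(2/3) = 5.362 — matches.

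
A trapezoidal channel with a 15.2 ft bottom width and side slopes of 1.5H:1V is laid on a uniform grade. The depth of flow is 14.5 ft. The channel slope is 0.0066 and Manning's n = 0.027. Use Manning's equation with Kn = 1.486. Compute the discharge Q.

Q = 9530 ft³/s

With bottom width b = 15.2 ft and side slope z = 1.5: A = (b + zy)y = (15.2 + 1.5×14.5)×14.5 = 535.8 ft²; P = b + 2y√(1+z²) = 15.2 + 2×14.5×1.803 = 67.48 ft.
Hydraulic radius R = A/P = 535.8/67.48 = 7.94 ft.
Manning's equation: Q = (1.486/n) A R^(2/3) S^(1/2) = (1.486/0.027) × 535.8 × 7.94^(2/3) × 0.0066^(1/2) = 9530 ft³/s.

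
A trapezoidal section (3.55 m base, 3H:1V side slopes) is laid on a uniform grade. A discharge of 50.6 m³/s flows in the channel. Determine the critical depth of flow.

y_c = 1.75 m

At critical depth, Q² T / (g A³) = 1, i.e. A³/T = Q²/g = 50.6²/9.81 = 261.
Try y = 2.06 m: A³/T = 506.1 — high.
Try y = 1.75 m: A³/T = 259.9 — matches.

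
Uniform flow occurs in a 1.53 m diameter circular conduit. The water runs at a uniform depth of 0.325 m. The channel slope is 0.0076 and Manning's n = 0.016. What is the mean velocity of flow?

For a circular section of diameter D = 1.53 m at depth y = 0.325 m, the central angle is θ = 2 arccos(1 − 2y/D) = 1.916 rad. Then A = (D²/8)(θ − sin θ) = 0.2853 m² and P = Dθ/2 = 1.466 m.
Hydraulic radius R = A/P = 0.2853/1.466 = 0.1946 m.
From Manning's equation, V = (1/n) R^(2/3) S^(1/2) = (1/0.016) × 0.1946^(2/3) × 0.0076^(1/2) = 1.83 m/s.

V = 1.83 m/s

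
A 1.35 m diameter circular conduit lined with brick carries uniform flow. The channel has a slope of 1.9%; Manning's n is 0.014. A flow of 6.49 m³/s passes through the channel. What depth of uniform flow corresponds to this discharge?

Manning's equation rearranged: A R^(2/3) = nQ / (1·√S) = 0.014 × 6.49 / (√0.019) = 0.6592.
At y = 1.16 m: A R^(2/3) = 0.7206 — high.
At y = 0.858 m: A R^(2/3) = 0.5081 — low.
At y = 1.05 m: A R^(2/3) = 0.6589 — ≈ 0.6592.

y_n = 1.05 m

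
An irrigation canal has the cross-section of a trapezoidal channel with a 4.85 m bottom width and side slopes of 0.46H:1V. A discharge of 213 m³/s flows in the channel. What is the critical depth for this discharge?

At critical depth, Q² T / (g A³) = 1, i.e. A³/T = Q²/g = 213²/9.81 = 4625.
Trying y = 5.76 m: A³/T = 7942 — over.
Trying y = 3.83 m: A³/T = 1939 — short.
Trying y = 4.94 m: A³/T = 4636 — ≈ 4625.

y_c = 4.94 m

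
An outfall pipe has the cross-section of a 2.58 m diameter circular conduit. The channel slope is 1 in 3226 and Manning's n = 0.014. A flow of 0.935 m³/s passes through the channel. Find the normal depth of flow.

y_n = 0.763 m

Manning's equation rearranged: A R^(2/3) = nQ / (1·√S) = 0.014 × 0.935 / (√0.00031) = 0.7435.
Trying y = 0.942 m: A R^(2/3) = 1.111 — high.
Trying y = 0.763 m: A R^(2/3) = 0.7434 — matches.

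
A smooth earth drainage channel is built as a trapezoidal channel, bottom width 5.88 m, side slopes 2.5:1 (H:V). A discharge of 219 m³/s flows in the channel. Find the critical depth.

At critical depth, Q² T / (g A³) = 1, i.e. A³/T = Q²/g = 219²/9.81 = 4889.
Try y = 2.55 m: A³/T = 1638 — short.
Try y = 3.36 m: A³/T = 4870 — close enough.

y_c = 3.36 m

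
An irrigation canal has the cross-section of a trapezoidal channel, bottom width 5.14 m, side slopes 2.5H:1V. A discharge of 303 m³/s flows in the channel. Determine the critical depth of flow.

y_c = 4.06 m

At critical depth, Q² T / (g A³) = 1, i.e. A³/T = Q²/g = 303²/9.81 = 9359.
Trying y = 4.52 m: A³/T = 14790 — over.
Trying y = 3.3 m: A³/T = 3987 — short.
Trying y = 4.06 m: A³/T = 9403 — matches.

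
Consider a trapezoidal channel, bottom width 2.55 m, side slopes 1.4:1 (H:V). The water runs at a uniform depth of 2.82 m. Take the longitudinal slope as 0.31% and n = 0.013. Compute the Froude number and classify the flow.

supercritical

With bottom width b = 2.55 m and side slope z = 1.4: A = (b + zy)y = (2.55 + 1.4×2.82)×2.82 = 18.32 m²; P = b + 2y√(1+z²) = 2.55 + 2×2.82×1.72 = 12.25 m.
Hydraulic radius R = A/P = 18.32/12.25 = 1.495 m.
V = (1/n) R^(2/3) √S = (1/0.013) × 1.495^(2/3) × √0.0031 = 5.601 m/s. Hydraulic depth D_h = A/T = 18.32/10.45 = 1.754 m.
Froude number Fr = V/√(g·D_h) = 5.601/√(9.81×1.754) = 1.35, which is greater than 1, so the flow is supercritical.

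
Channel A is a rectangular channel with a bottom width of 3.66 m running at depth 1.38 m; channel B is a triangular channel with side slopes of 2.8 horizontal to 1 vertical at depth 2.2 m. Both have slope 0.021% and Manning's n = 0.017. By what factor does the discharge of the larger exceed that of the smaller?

Channel A: Flow area A = b·y = 3.66 × 1.38 = 5.051 m². Wetted perimeter P = b + 2y = 3.66 + 2×1.38 = 6.42 m. Hydraulic radius R = A/P = 5.051/6.42 = 0.7867 m. Q_A = (1/0.017)·5.051·0.7867^(2/3)·√0.00021 = 3.669 m³/s.
Channel B: For a triangular section with side slope z = 2.8: A = zy² = 2.8×2.2² = 13.55 m²; P = 2y√(1+z²) = 2×2.2×2.973 = 13.08 m. Hydraulic radius R = A/P = 13.55/13.08 = 1.036 m. Q_B = (1/0.017)·13.55·1.036^(2/3)·√0.00021 = 11.83 m³/s.
The larger discharge is 11.83 m³/s and the smaller is 3.669 m³/s; the ratio is 3.22.

3.22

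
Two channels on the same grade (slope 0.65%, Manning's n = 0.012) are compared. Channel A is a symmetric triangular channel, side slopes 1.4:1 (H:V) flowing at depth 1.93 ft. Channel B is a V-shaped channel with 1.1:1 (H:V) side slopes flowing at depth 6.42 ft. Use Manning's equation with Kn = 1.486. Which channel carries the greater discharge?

Channel A: For a triangular section with side slope z = 1.4: A = zy² = 1.4×1.93² = 5.215 ft²; P = 2y√(1+z²) = 2×1.93×1.72 = 6.641 ft. Hydraulic radius R = A/P = 5.215/6.641 = 0.7853 ft. Q_A = (1.486/0.012)·5.215·0.7853^(2/3)·√0.0065 = 44.31 ft³/s.
Channel B: For a triangular section with side slope z = 1.1: A = zy² = 1.1×6.42² = 45.34 ft²; P = 2y√(1+z²) = 2×6.42×1.487 = 19.09 ft. Hydraulic radius R = A/P = 45.34/19.09 = 2.375 ft. Q_B = (1.486/0.012)·45.34·2.375^(2/3)·√0.0065 = 805.8 ft³/s.
Q_A = 44.31 ft³/s vs Q_B = 805.8 ft³/s, so channel B carries more.

channel B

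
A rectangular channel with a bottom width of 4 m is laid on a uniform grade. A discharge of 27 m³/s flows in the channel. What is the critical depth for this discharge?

y_c = 1.67 m

For a rectangular channel, critical depth y_c = (q²/g)^(1/3) where q = Q/b = 27/4 = 6.75 m²/s.
So y_c = (6.75²/9.81)^(1/3) = 1.67 m.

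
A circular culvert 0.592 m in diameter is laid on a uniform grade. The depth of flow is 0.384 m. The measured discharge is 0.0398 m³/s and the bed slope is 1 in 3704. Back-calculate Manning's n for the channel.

For a circular section of diameter D = 0.592 m at depth y = 0.384 m, the central angle is θ = 2 arccos(1 − 2y/D) = 3.745 rad. Then A = (D²/8)(θ − sin θ) = 0.1889 m² and P = Dθ/2 = 1.109 m.
Hydraulic radius R = A/P = 0.1889/1.109 = 0.1704 m.
Rearranging Manning's equation: n = (1/Q) A R^(2/3) S^(1/2) = (1/0.0398) × 0.1889 × 0.1704^(2/3) × √0.00027 = 0.024.

n = 0.024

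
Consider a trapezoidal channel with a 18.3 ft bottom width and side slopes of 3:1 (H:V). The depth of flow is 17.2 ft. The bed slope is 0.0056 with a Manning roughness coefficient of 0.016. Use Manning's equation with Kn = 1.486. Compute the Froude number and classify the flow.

supercritical

With bottom width b = 18.3 ft and side slope z = 3: A = (b + zy)y = (18.3 + 3×17.2)×17.2 = 1202 ft²; P = b + 2y√(1+z²) = 18.3 + 2×17.2×3.162 = 127.1 ft.
Hydraulic radius R = A/P = 1202/127.1 = 9.461 ft.
V = (1.486/n) R^(2/3) √S = (1.486/0.016) × 9.461^(2/3) × √0.0056 = 31.09 ft/s. Hydraulic depth D_h = A/T = 1202/121.5 = 9.895 ft.
Froude number Fr = V/√(g·D_h) = 31.09/√(32.2×9.895) = 1.74, which is greater than 1, so the flow is supercritical.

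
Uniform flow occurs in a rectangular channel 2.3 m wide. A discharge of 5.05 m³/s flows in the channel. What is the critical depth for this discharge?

For a rectangular channel, critical depth y_c = (q²/g)^(1/3) where q = Q/b = 5.05/2.3 = 2.196 m²/s.
So y_c = (2.196²/9.81)^(1/3) = 0.789 m.

y_c = 0.789 m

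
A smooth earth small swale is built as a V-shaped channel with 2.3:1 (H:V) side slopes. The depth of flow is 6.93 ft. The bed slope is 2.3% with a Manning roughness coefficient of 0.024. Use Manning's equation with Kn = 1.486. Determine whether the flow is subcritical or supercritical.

supercritical

For a triangular section with side slope z = 2.3: A = zy² = 2.3×6.93² = 110.5 ft²; P = 2y√(1+z²) = 2×6.93×2.508 = 34.76 ft.
Hydraulic radius R = A/P = 110.5/34.76 = 3.178 ft.
V = (1.486/n) R^(2/3) √S = (1.486/0.024) × 3.178^(2/3) × √0.023 = 20.3 ft/s. Hydraulic depth D_h = A/T = 110.5/31.88 = 3.465 ft.
Froude number Fr = V/√(g·D_h) = 20.3/√(32.2×3.465) = 1.92, which is greater than 1, so the flow is supercritical.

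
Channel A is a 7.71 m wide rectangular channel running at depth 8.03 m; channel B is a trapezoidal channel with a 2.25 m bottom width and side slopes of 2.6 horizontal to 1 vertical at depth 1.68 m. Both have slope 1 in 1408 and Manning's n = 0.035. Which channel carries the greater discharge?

channel A

Channel A: Flow area A = b·y = 7.71 × 8.03 = 61.91 m². Wetted perimeter P = b + 2y = 7.71 + 2×8.03 = 23.77 m. Hydraulic radius R = A/P = 61.91/23.77 = 2.605 m. Q_A = (1/0.035)·61.91·2.605^(2/3)·√0.0007102 = 89.24 m³/s.
Channel B: With bottom width b = 2.25 m and side slope z = 2.6: A = (b + zy)y = (2.25 + 2.6×1.68)×1.68 = 11.12 m²; P = b + 2y√(1+z²) = 2.25 + 2×1.68×2.786 = 11.61 m. Hydraulic radius R = A/P = 11.12/11.61 = 0.9577 m. Q_B = (1/0.035)·11.12·0.9577^(2/3)·√0.0007102 = 8.225 m³/s.
Q_A = 89.24 m³/s vs Q_B = 8.225 m³/s, so channel A carries more.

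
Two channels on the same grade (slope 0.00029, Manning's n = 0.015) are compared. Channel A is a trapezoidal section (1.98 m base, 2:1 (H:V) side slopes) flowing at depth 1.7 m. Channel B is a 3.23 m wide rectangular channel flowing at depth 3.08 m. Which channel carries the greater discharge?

channel B

Channel A: With bottom width b = 1.98 m and side slope z = 2: A = (b + zy)y = (1.98 + 2×1.7)×1.7 = 9.146 m²; P = b + 2y√(1+z²) = 1.98 + 2×1.7×2.236 = 9.583 m. Hydraulic radius R = A/P = 9.146/9.583 = 0.9544 m. Q_A = (1/0.015)·9.146·0.9544^(2/3)·√0.00029 = 10.07 m³/s.
Channel B: Flow area A = b·y = 3.23 × 3.08 = 9.948 m². Wetted perimeter P = b + 2y = 3.23 + 2×3.08 = 9.39 m. Hydraulic radius R = A/P = 9.948/9.39 = 1.059 m. Q_B = (1/0.015)·9.948·1.059^(2/3)·√0.00029 = 11.74 m³/s.
Q_A = 10.07 m³/s vs Q_B = 11.74 m³/s, so channel B carries more.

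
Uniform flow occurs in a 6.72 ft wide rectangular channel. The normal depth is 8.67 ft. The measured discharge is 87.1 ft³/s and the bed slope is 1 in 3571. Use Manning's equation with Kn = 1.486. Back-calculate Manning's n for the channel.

Flow area A = b·y = 6.72 × 8.67 = 58.26 ft². Wetted perimeter P = b + 2y = 6.72 + 2×8.67 = 24.06 ft.
Hydraulic radius R = A/P = 58.26/24.06 = 2.422 ft.
Rearranging Manning's equation: n = (1.486/Q) A R^(2/3) S^(1/2) = (1.486/87.1) × 58.26 × 2.422^(2/3) × √0.00028 = 0.03.

n = 0.03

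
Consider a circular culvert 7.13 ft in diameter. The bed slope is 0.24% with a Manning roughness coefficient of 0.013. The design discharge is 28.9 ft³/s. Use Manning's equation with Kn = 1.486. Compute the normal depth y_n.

Manning's equation rearranged: A R^(2/3) = nQ / (1.486·√S) = 0.013 × 28.9 / (1.486 × √0.0024) = 5.161.
Trying y = 1.15 ft: A R^(2/3) = 3.313 — short.
Trying y = 1.43 ft: A R^(2/3) = 5.169 — ≈ 5.161.

y_n = 1.43 ft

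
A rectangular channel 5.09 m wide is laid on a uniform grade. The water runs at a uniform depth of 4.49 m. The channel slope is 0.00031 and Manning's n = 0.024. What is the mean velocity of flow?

Flow area A = b·y = 5.09 × 4.49 = 22.85 m². Wetted perimeter P = b + 2y = 5.09 + 2×4.49 = 14.07 m.
Hydraulic radius R = A/P = 22.85/14.07 = 1.624 m.
From Manning's equation, V = (1/n) R^(2/3) S^(1/2) = (1/0.024) × 1.624^(2/3) × 0.00031^(1/2) = 1.01 m/s.

V = 1.01 m/s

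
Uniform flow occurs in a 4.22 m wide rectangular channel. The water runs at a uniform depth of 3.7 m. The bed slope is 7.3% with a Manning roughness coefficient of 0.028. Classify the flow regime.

Flow area A = b·y = 4.22 × 3.7 = 15.61 m². Wetted perimeter P = b + 2y = 4.22 + 2×3.7 = 11.62 m.
Hydraulic radius R = A/P = 15.61/11.62 = 1.344 m.
V = (1/n) R^(2/3) √S = (1/0.028) × 1.344^(2/3) × √0.073 = 11.75 m/s. Hydraulic depth D_h = A/T = 15.61/4.22 = 3.7 m.
Froude number Fr = V/√(g·D_h) = 11.75/√(9.81×3.7) = 1.95, which is greater than 1, so the flow is supercritical.

supercritical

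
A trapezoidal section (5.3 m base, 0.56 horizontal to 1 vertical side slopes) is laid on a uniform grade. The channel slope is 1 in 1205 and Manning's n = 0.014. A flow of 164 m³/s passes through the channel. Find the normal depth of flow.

Manning's equation rearranged: A R^(2/3) = nQ / (1·√S) = 0.014 × 164 / (√0.0008299) = 79.7.
Try y = 6.31 m: A R^(2/3) = 111.3 — over.
Try y = 5.25 m: A R^(2/3) = 79.59 — matches.

y_n = 5.25 m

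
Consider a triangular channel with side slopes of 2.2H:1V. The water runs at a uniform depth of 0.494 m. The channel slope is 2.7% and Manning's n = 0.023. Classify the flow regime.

supercritical

For a triangular section with side slope z = 2.2: A = zy² = 2.2×0.494² = 0.5369 m²; P = 2y√(1+z²) = 2×0.494×2.417 = 2.388 m.
Hydraulic radius R = A/P = 0.5369/2.388 = 0.2249 m.
V = (1/n) R^(2/3) √S = (1/0.023) × 0.2249^(2/3) × √0.027 = 2.642 m/s. Hydraulic depth D_h = A/T = 0.5369/2.174 = 0.247 m.
Froude number Fr = V/√(g·D_h) = 2.642/√(9.81×0.247) = 1.7, which is greater than 1, so the flow is supercritical.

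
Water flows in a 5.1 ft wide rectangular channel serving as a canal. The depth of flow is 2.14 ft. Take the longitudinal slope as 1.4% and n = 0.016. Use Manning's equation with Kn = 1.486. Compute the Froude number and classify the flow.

supercritical

Flow area A = b·y = 5.1 × 2.14 = 10.91 ft². Wetted perimeter P = b + 2y = 5.1 + 2×2.14 = 9.38 ft.
Hydraulic radius R = A/P = 10.91/9.38 = 1.164 ft.
V = (1.486/n) R^(2/3) √S = (1.486/0.016) × 1.164^(2/3) × √0.014 = 12.16 ft/s. Hydraulic depth D_h = A/T = 10.91/5.1 = 2.14 ft.
Froude number Fr = V/√(g·D_h) = 12.16/√(32.2×2.14) = 1.46, which is greater than 1, so the flow is supercritical.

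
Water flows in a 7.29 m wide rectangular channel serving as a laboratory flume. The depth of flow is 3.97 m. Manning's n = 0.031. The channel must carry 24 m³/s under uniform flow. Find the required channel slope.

S = 0.000281

Flow area A = b·y = 7.29 × 3.97 = 28.94 m². Wetted perimeter P = b + 2y = 7.29 + 2×3.97 = 15.23 m.
Hydraulic radius R = A/P = 28.94/15.23 = 1.9 m.
From Manning's equation, S = [nQ / (1 A R^(2/3))]² = [0.031 × 24 / (1 × 28.94 × 1.9^(2/3))]² = 0.000281.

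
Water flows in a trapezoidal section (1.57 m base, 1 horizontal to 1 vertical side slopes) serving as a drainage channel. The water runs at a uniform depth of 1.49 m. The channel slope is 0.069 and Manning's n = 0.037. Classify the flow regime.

With bottom width b = 1.57 m and side slope z = 1: A = (b + zy)y = (1.57 + 1×1.49)×1.49 = 4.559 m²; P = b + 2y√(1+z²) = 1.57 + 2×1.49×1.414 = 5.784 m.
Hydraulic radius R = A/P = 4.559/5.784 = 0.7882 m.
V = (1/n) R^(2/3) √S = (1/0.037) × 0.7882^(2/3) × √0.069 = 6.058 m/s. Hydraulic depth D_h = A/T = 4.559/4.55 = 1.002 m.
Froude number Fr = V/√(g·D_h) = 6.058/√(9.81×1.002) = 1.93, which is greater than 1, so the flow is supercritical.

supercritical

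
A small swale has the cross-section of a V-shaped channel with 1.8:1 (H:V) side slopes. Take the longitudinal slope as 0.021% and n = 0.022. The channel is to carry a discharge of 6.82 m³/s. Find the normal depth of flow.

y_n = 2.37 m

Manning's equation rearranged: A R^(2/3) = nQ / (1·√S) = 0.022 × 6.82 / (√0.00021) = 10.35.
Try y = 1.67 m: A R^(2/3) = 4.07 — low.
Try y = 2.37 m: A R^(2/3) = 10.35 — ≈ 10.35.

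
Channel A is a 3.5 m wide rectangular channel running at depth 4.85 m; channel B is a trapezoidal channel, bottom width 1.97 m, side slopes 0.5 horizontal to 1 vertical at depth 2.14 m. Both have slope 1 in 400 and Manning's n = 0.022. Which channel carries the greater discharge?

channel A

Channel A: Flow area A = b·y = 3.5 × 4.85 = 16.97 m². Wetted perimeter P = b + 2y = 3.5 + 2×4.85 = 13.2 m. Hydraulic radius R = A/P = 16.97/13.2 = 1.286 m. Q_A = (1/0.022)·16.97·1.286^(2/3)·√0.0025 = 45.62 m³/s.
Channel B: With bottom width b = 1.97 m and side slope z = 0.5: A = (b + zy)y = (1.97 + 0.5×2.14)×2.14 = 6.506 m²; P = b + 2y√(1+z²) = 1.97 + 2×2.14×1.118 = 6.755 m. Hydraulic radius R = A/P = 6.506/6.755 = 0.9631 m. Q_B = (1/0.022)·6.506·0.9631^(2/3)·√0.0025 = 14.42 m³/s.
Q_A = 45.62 m³/s vs Q_B = 14.42 m³/s, so channel A carries more.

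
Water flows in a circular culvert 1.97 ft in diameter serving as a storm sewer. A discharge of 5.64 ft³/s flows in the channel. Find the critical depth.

y_c = 0.842 ft

At critical depth, Q² T / (g A³) = 1, i.e. A³/T = Q²/g = 5.64²/32.2 = 0.9879.
Trying y = 0.61 ft: A³/T = 0.2848 — low.
Trying y = 0.935 ft: A³/T = 1.473 — high.
Trying y = 0.842 ft: A³/T = 0.986 — close enough.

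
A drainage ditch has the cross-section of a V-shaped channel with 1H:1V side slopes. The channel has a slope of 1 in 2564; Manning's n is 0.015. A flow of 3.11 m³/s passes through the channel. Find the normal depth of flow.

Manning's equation rearranged: A R^(2/3) = nQ / (1·√S) = 0.015 × 3.11 / (√0.00039) = 2.362.
Try y = 2.22 m: A R^(2/3) = 4.194 — over.
Try y = 1.53 m: A R^(2/3) = 1.554 — short.
Try y = 1.79 m: A R^(2/3) = 2.362 — matches.

y_n = 1.79 m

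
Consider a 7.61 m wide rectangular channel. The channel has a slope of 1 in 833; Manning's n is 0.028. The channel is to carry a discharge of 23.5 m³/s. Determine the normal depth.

y_n = 2.06 m

Manning's equation rearranged: A R^(2/3) = nQ / (1·√S) = 0.028 × 23.5 / (√0.0012) = 18.99.
At y = 2.53 m: A R^(2/3) = 25.45 — high.
At y = 1.54 m: A R^(2/3) = 12.46 — low.
At y = 2.06 m: A R^(2/3) = 19.02 — close enough.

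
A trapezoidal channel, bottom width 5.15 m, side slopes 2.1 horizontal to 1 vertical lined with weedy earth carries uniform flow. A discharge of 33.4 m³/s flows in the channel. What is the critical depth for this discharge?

y_c = 1.34 m

At critical depth, Q² T / (g A³) = 1, i.e. A³/T = Q²/g = 33.4²/9.81 = 113.7.
Trying y = 1.15 m: A³/T = 65.98 — too small.
Trying y = 1.58 m: A³/T = 203.2 — too large.
Trying y = 1.34 m: A³/T = 112.8 — matches.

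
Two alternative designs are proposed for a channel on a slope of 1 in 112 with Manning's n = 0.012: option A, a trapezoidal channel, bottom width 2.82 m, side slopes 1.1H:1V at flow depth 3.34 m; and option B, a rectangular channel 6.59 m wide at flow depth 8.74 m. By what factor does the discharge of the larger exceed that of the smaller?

3.33

Channel A: With bottom width b = 2.82 m and side slope z = 1.1: A = (b + zy)y = (2.82 + 1.1×3.34)×3.34 = 21.69 m²; P = b + 2y√(1+z²) = 2.82 + 2×3.34×1.487 = 12.75 m. Hydraulic radius R = A/P = 21.69/12.75 = 1.701 m. Q_A = (1/0.012)·21.69·1.701^(2/3)·√0.008929 = 243.4 m³/s.
Channel B: Flow area A = b·y = 6.59 × 8.74 = 57.6 m². Wetted perimeter P = b + 2y = 6.59 + 2×8.74 = 24.07 m. Hydraulic radius R = A/P = 57.6/24.07 = 2.393 m. Q_B = (1/0.012)·57.6·2.393^(2/3)·√0.008929 = 811.4 m³/s.
The larger discharge is 811.4 m³/s and the smaller is 243.4 m³/s; the ratio is 3.33.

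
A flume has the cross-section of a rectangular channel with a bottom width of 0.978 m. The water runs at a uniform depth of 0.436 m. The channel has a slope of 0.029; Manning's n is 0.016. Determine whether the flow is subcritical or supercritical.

supercritical

Flow area A = b·y = 0.978 × 0.436 = 0.4264 m². Wetted perimeter P = b + 2y = 0.978 + 2×0.436 = 1.85 m.
Hydraulic radius R = A/P = 0.4264/1.85 = 0.2305 m.
V = (1/n) R^(2/3) √S = (1/0.016) × 0.2305^(2/3) × √0.029 = 4.001 m/s. Hydraulic depth D_h = A/T = 0.4264/0.978 = 0.436 m.
Froude number Fr = V/√(g·D_h) = 4.001/√(9.81×0.436) = 1.93, which is greater than 1, so the flow is supercritical.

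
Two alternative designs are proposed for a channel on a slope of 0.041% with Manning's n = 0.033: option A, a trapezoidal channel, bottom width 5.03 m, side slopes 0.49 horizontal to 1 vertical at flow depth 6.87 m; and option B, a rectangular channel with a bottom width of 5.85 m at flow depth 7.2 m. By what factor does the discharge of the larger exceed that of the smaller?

1.68

Channel A: With bottom width b = 5.03 m and side slope z = 0.49: A = (b + zy)y = (5.03 + 0.49×6.87)×6.87 = 57.68 m²; P = b + 2y√(1+z²) = 5.03 + 2×6.87×1.114 = 20.33 m. Hydraulic radius R = A/P = 57.68/20.33 = 2.837 m. Q_A = (1/0.033)·57.68·2.837^(2/3)·√0.00041 = 70.93 m³/s.
Channel B: Flow area A = b·y = 5.85 × 7.2 = 42.12 m². Wetted perimeter P = b + 2y = 5.85 + 2×7.2 = 20.25 m. Hydraulic radius R = A/P = 42.12/20.25 = 2.08 m. Q_B = (1/0.033)·42.12·2.08^(2/3)·√0.00041 = 42.11 m³/s.
The larger discharge is 70.93 m³/s and the smaller is 42.11 m³/s; the ratio is 1.68.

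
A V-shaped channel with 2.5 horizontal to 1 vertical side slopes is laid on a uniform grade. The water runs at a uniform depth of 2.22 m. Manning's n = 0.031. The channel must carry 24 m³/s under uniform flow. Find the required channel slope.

For a triangular section with side slope z = 2.5: A = zy² = 2.5×2.22² = 12.32 m²; P = 2y√(1+z²) = 2×2.22×2.693 = 11.96 m.
Hydraulic radius R = A/P = 12.32/11.96 = 1.031 m.
From Manning's equation, S = [nQ / (1 A R^(2/3))]² = [0.031 × 24 / (1 × 12.32 × 1.031^(2/3))]² = 0.0035.

S = 0.0035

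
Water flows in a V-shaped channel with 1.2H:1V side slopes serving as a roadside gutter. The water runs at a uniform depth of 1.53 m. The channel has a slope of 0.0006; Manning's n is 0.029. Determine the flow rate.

Q = 1.66 m³/s

For a triangular section with side slope z = 1.2: A = zy² = 1.2×1.53² = 2.809 m²; P = 2y√(1+z²) = 2×1.53×1.562 = 4.78 m.
Hydraulic radius R = A/P = 2.809/4.78 = 0.5877 m.
Manning's equation: Q = (1/n) A R^(2/3) S^(1/2) = (1/0.029) × 2.809 × 0.5877^(2/3) × 0.0006^(1/2) = 1.66 m³/s.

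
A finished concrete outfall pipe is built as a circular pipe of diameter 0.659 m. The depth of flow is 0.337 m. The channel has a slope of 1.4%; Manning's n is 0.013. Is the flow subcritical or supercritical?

For a circular section of diameter D = 0.659 m at depth y = 0.337 m, the central angle is θ = 2 arccos(1 − 2y/D) = 3.187 rad. Then A = (D²/8)(θ − sin θ) = 0.1755 m² and P = Dθ/2 = 1.05 m.
Hydraulic radius R = A/P = 0.1755/1.05 = 0.1671 m.
V = (1/n) R^(2/3) √S = (1/0.013) × 0.1671^(2/3) × √0.014 = 2.761 m/s. Hydraulic depth D_h = A/T = 0.1755/0.6588 = 0.2664 m.
Froude number Fr = V/√(g·D_h) = 2.761/√(9.81×0.2664) = 1.71, which is greater than 1, so the flow is supercritical.

supercritical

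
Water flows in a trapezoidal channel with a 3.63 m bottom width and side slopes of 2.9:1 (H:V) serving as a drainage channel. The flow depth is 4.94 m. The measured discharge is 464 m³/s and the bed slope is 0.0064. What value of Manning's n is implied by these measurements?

n = 0.029

With bottom width b = 3.63 m and side slope z = 2.9: A = (b + zy)y = (3.63 + 2.9×4.94)×4.94 = 88.7 m²; P = b + 2y√(1+z²) = 3.63 + 2×4.94×3.068 = 33.94 m.
Hydraulic radius R = A/P = 88.7/33.94 = 2.614 m.
Rearranging Manning's equation: n = (1/Q) A R^(2/3) S^(1/2) = (1/464) × 88.7 × 2.614^(2/3) × √0.0064 = 0.029.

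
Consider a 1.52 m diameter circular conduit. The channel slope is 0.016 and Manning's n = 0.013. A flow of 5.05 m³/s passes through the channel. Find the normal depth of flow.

Manning's equation rearranged: A R^(2/3) = nQ / (1·√S) = 0.013 × 5.05 / (√0.016) = 0.519.
Try y = 0.622 m: A R^(2/3) = 0.3344 — low.
Try y = 1 m: A R^(2/3) = 0.7325 — high.
Try y = 0.8 m: A R^(2/3) = 0.5188 — ≈ 0.519.

y_n = 0.8 m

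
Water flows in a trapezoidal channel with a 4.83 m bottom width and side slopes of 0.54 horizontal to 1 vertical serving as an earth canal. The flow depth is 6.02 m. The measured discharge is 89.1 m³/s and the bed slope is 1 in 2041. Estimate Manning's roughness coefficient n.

With bottom width b = 4.83 m and side slope z = 0.54: A = (b + zy)y = (4.83 + 0.54×6.02)×6.02 = 48.65 m²; P = b + 2y√(1+z²) = 4.83 + 2×6.02×1.136 = 18.51 m.
Hydraulic radius R = A/P = 48.65/18.51 = 2.628 m.
Rearranging Manning's equation: n = (1/Q) A R^(2/3) S^(1/2) = (1/89.1) × 48.65 × 2.628^(2/3) × √0.00049 = 0.023.

n = 0.023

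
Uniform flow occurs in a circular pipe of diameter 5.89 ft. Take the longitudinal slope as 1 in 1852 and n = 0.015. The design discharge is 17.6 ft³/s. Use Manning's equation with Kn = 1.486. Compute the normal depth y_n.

Manning's equation rearranged: A R^(2/3) = nQ / (1.486·√S) = 0.015 × 17.6 / (1.486 × √0.00054) = 7.645.
At y = 2.06 ft: A R^(2/3) = 9.26 — over.
At y = 1.5 ft: A R^(2/3) = 5.011 — short.
At y = 1.86 ft: A R^(2/3) = 7.624 — close enough.

y_n = 1.86 ft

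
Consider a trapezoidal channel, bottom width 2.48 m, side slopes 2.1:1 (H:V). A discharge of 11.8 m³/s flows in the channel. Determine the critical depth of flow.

At critical depth, Q² T / (g A³) = 1, i.e. A³/T = Q²/g = 11.8²/9.81 = 14.19.
Trying y = 1.21 m: A³/T = 29.65 — too large.
Trying y = 0.892 m: A³/T = 9.403 — too small.
Trying y = 0.996 m: A³/T = 14.17 — matches.

y_c = 0.996 m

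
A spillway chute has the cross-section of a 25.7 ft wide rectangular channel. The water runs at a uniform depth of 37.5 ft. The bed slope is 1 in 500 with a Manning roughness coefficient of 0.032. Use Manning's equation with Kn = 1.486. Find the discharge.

Q = 9020 ft³/s

Flow area A = b·y = 25.7 × 37.5 = 963.8 ft². Wetted perimeter P = b + 2y = 25.7 + 2×37.5 = 100.7 ft.
Hydraulic radius R = A/P = 963.8/100.7 = 9.571 ft.
Manning's equation: Q = (1.486/n) A R^(2/3) S^(1/2) = (1.486/0.032) × 963.8 × 9.571^(2/3) × 0.002^(1/2) = 9020 ft³/s.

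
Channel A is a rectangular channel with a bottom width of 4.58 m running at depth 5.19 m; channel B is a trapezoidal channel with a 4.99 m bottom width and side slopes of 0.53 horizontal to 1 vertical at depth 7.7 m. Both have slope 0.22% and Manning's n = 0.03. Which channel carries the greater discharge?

Channel A: Flow area A = b·y = 4.58 × 5.19 = 23.77 m². Wetted perimeter P = b + 2y = 4.58 + 2×5.19 = 14.96 m. Hydraulic radius R = A/P = 23.77/14.96 = 1.589 m. Q_A = (1/0.03)·23.77·1.589^(2/3)·√0.0022 = 50.6 m³/s.
Channel B: With bottom width b = 4.99 m and side slope z = 0.53: A = (b + zy)y = (4.99 + 0.53×7.7)×7.7 = 69.85 m²; P = b + 2y√(1+z²) = 4.99 + 2×7.7×1.132 = 22.42 m. Hydraulic radius R = A/P = 69.85/22.42 = 3.115 m. Q_B = (1/0.03)·69.85·3.115^(2/3)·√0.0022 = 232.9 m³/s.
Q_A = 50.6 m³/s vs Q_B = 232.9 m³/s, so channel B carries more.

channel B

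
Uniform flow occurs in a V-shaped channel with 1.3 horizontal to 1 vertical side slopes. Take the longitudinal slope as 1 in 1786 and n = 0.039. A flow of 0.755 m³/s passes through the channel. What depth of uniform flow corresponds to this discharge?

y_n = 1.24 m

Manning's equation rearranged: A R^(2/3) = nQ / (1·√S) = 0.039 × 0.755 / (√0.0005599) = 1.244.
Try y = 1.45 m: A R^(2/3) = 1.889 — high.
Try y = 0.908 m: A R^(2/3) = 0.5422 — low.
Try y = 1.24 m: A R^(2/3) = 1.245 — ≈ 1.244.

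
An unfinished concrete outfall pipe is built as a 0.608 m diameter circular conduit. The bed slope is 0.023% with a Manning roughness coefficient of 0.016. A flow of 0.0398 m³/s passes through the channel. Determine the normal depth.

Manning's equation rearranged: A R^(2/3) = nQ / (1·√S) = 0.016 × 0.0398 / (√0.00023) = 0.04199.
Trying y = 0.38 m: A R^(2/3) = 0.05908 — too large.
Trying y = 0.22 m: A R^(2/3) = 0.02315 — too small.
Trying y = 0.307 m: A R^(2/3) = 0.04204 — ≈ 0.04199.

y_n = 0.307 m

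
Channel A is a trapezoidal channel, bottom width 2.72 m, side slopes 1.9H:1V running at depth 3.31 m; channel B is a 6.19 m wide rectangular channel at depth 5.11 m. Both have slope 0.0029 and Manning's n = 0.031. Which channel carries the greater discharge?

Channel A: With bottom width b = 2.72 m and side slope z = 1.9: A = (b + zy)y = (2.72 + 1.9×3.31)×3.31 = 29.82 m²; P = b + 2y√(1+z²) = 2.72 + 2×3.31×2.147 = 16.93 m. Hydraulic radius R = A/P = 29.82/16.93 = 1.761 m. Q_A = (1/0.031)·29.82·1.761^(2/3)·√0.0029 = 75.54 m³/s.
Channel B: Flow area A = b·y = 6.19 × 5.11 = 31.63 m². Wetted perimeter P = b + 2y = 6.19 + 2×5.11 = 16.41 m. Hydraulic radius R = A/P = 31.63/16.41 = 1.928 m. Q_B = (1/0.031)·31.63·1.928^(2/3)·√0.0029 = 85.1 m³/s.
Q_A = 75.54 m³/s vs Q_B = 85.1 m³/s, so channel B carries more.

channel B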